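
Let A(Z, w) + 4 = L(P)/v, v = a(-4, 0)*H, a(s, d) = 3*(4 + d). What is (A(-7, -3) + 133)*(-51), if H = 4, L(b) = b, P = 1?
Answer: -105281/16 ≈ -6580.1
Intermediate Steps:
a(s, d) = 12 + 3*d
v = 48 (v = (12 + 3*0)*4 = (12 + 0)*4 = 12*4 = 48)
A(Z, w) = -191/48 (A(Z, w) = -4 + 1/48 = -191/48)
(A(-7, -3) + 133)*(-51) = (-191/48 + 133)*(-51) = (6193/48)*(-51) = -105281/16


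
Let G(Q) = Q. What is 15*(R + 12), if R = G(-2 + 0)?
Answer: 150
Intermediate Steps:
R = -2 (R = -2 + 0 = -2)
15*(R + 12) = 15*(-2 + 12) = 15*10 = 150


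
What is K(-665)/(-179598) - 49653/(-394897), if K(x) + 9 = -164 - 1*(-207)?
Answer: 4452076498/35461355703 ≈ 0.12555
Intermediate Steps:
K(x) = 34 (K(x) = -9 + (-164 - 1*(-207)) = -9 + (-164 + 207) = -9 + 43 = 34)
K(-665)/(-179598) - 49653/(-394897) = 34/(-179598) - 49653/(-394897) = 34*(-1/179598) - 49653*(-1/394897) = -17/89799 + 49653/394897 = 4452076498/35461355703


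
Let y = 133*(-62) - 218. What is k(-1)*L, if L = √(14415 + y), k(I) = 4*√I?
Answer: 4*I*√5951 ≈ 308.57*I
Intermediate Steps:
y = -8464 (y = -8246 - 218 = -8464)
L = √5951 (L = √(14415 - 8464) = √5951 ≈ 77.143)
k(-1)*L = (4*√(-1))*√5951 = (4*I)*√5951 = 4*I*√5951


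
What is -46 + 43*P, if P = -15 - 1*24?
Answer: -1723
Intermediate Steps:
P = -39 (P = -15 - 24 = -39)
-46 + 43*P = -46 + 43*(-39) = -46 - 1677 = -1723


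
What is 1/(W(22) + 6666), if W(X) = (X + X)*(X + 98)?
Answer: 1/11946 ≈ 8.3710e-5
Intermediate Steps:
W(X) = 2*X*(98 + X) (W(X) = (2*X)*(98 + X) = 2*X*(98 + X))
1/(W(22) + 6666) = 1/(2*22*(98 + 22) + 6666) = 1/(2*22*120 + 6666) = 1/(5280 + 6666) = 1/11946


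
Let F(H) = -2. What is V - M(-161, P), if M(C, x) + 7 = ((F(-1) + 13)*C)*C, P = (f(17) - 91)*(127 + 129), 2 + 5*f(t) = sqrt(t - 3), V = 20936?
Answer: -264188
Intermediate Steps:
f(t) = -2/5 + sqrt(-3 + t)/5 (f(t) = -2/5 + sqrt(t - 3)/5 = -2/5 + sqrt(-3 + t)/5)
P = -116992/5 + 256*sqrt(14)/5 (P = ((-2/5 + sqrt(-3 + 17)/5) - 91)*(127 + 129) = ((-2/5 + sqrt(14)/5) - 91)*256 = (-457/5 + sqrt(14)/5)*256 = -116992/5 + 256*sqrt(14)/5 ≈ -23207.)
M(C, x) = -7 + 11*C**2 (M(C, x) = -7 + ((-2 + 13)*C)*C = -7 + (11*C)*C = -7 + 11*C**2)
V - M(-161, P) = 20936 - (-7 + 11*(-161)**2) = 20936 - (-7 + 11*25921) = 20936 - (-7 + 285131) = 20936 - 1*285124 = 20936 - 285124 = -264188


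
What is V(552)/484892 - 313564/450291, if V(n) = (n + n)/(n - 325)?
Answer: -8628411030928/12390937077711 ≈ -0.69635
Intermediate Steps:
V(n) = 2*n/(-325 + n) (V(n) = (2*n)/(-325 + n) = 2*n/(-325 + n))
V(552)/484892 - 313564/450291 = (2*552/(-325 + 552))/484892 - 313564/450291 = (2*552/227)*(1/484892) - 313564*1/450291 = (2*552*(1/227))*(1/484892) - 313564/450291 = (1104/227)*(1/484892) - 313564/450291 = 276/27517621 - 313564/450291 = -8628411030928/12390937077711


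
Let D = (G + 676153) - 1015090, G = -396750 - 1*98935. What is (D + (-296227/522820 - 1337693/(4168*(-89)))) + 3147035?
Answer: 112118141834703119/48485281160 ≈ 2.3124e+6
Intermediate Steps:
G = -495685 (G = -396750 - 98935 = -495685)
D = -834622 (D = (-495685 + 676153) - 1015090 = 180468 - 1015090 = -834622)
(D + (-296227/522820 - 1337693/(4168*(-89)))) + 3147035 = (-834622 + (-296227/522820 - 1337693/(4168*(-89)))) + 3147035 = (-834622 + (-296227*1/522820 - 1337693/(-370952))) + 3147035 = (-834622 + (-296227/522820 - 1337693*(-1/370952))) + 3147035 = (-834622 + (-296227/522820 + 1337693/370952)) + 3147035 = (-834622 + 147371664039/48485281160) + 3147035 = -40466734960657481/48485281160 + 3147035 = 112118141834703119/48485281160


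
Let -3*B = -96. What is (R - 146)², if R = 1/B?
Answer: 21818241/1024 ≈ 21307.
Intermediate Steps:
B = 32 (B = -⅓*(-96) = 32)
R = 1/32 ≈ 0.031250
(R - 146)² = (1/32 - 146)² = (-4671/32)² = 21818241/1024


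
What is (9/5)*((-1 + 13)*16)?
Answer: 1728/5 ≈ 345.60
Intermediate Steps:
(9/5)*((-1 + 13)*16) = (9*(1/5))*(12*16) = (9/5)*192 = 1728/5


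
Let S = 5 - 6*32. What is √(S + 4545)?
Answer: √4358 ≈ 66.015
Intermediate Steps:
S = -187 (S = 5 - 192 = -187)
√(S + 4545) = √(-187 + 4545) = √4358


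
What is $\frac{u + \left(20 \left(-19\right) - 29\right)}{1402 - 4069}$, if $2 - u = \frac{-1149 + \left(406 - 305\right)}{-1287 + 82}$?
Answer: $\frac{491483}{3213735} \approx 0.15293$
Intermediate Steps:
$u = \frac{1362}{1205}$ ($u = 2 - \frac{-1149 + \left(406 - 305\right)}{-1287 + 82} = 2 - \frac{-1149 + 101}{-1205} = 2 - \left(-1048\right) \left(- \frac{1}{1205}\right) = 2 - \frac{1048}{1205} = \frac{1362}{1205} \approx 1.1303$)
$\frac{u + \left(20 \left(-19\right) - 29\right)}{1402 - 4069} = \frac{\frac{1362}{1205} + \left(20 \left(-19\right) - 29\right)}{1402 - 4069} = \frac{\frac{1362}{1205} - 409}{-2667} = \left(\frac{1362}{1205} - 409\right) \left(- \frac{1}{2667}\right) = \left(- \frac{491483}{1205}\right) \left(- \frac{1}{2667}\right) = \frac{491483}{3213735}$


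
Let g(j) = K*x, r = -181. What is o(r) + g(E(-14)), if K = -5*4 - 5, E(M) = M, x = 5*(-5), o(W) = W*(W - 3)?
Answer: 33929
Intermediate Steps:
o(W) = W*(-3 + W)
x = -25
K = -25 (K = -20 - 5 = -25)
g(j) = 625 (g(j) = -25*(-25) = 625)
o(r) + g(E(-14)) = -181*(-3 - 181) + 625 = -181*(-184) + 625 = 33304 + 625 = 33929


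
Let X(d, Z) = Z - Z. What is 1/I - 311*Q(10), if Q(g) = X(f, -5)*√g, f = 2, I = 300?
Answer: 1/300 ≈ 0.0033333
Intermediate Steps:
X(d, Z) = 0
Q(g) = 0 (Q(g) = 0*√g = 0)
1/I - 311*Q(10) = 1/300 - 311*0 = 1/300 + 0 = 1/300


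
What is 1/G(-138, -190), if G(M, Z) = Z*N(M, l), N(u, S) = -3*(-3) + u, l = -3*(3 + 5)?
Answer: 1/24510 ≈ 4.0800e-5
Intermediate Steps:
l = -24 (l = -3*8 = -24)
N(u, S) = 9 + u
G(M, Z) = Z*(9 + M)
1/G(-138, -190) = 1/(-190*(9 - 138)) = 1/(-190*(-129)) = 1/24510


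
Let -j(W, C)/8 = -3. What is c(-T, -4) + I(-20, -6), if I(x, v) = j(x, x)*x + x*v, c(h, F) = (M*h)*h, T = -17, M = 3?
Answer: 507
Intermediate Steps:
j(W, C) = 24 (j(W, C) = -8*(-3) = 24)
c(h, F) = 3*h**2 (c(h, F) = (3*h)*h = 3*h**2)
I(x, v) = 24*x + v*x (I(x, v) = 24*x + x*v = 24*x + v*x)
c(-T, -4) + I(-20, -6) = 3*(-1*(-17))**2 - 20*(24 - 6) = 3*17**2 - 20*18 = 3*289 - 360 = 867 - 360 = 507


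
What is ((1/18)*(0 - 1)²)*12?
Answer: ⅔ ≈ 0.66667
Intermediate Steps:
((1/18)*(0 - 1)²)*12 = ((1*(1/18))*(-1)²)*12 = ((1/18)*1)*12 = (1/18)*12 = ⅔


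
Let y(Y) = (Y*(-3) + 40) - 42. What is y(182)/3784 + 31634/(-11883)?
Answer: -31553735/11241318 ≈ -2.8069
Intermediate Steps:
y(Y) = -2 - 3*Y (y(Y) = (-3*Y + 40) - 42 = (40 - 3*Y) - 42 = -2 - 3*Y)
y(182)/3784 + 31634/(-11883) = (-2 - 3*182)/3784 + 31634/(-11883) = (-2 - 546)*(1/3784) + 31634*(-1/11883) = -548*1/3784 - 31634/11883 = -137/946 - 31634/11883 = -31553735/11241318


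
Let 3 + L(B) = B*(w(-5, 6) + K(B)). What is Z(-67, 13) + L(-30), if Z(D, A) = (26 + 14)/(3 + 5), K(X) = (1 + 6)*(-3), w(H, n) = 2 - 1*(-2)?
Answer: 512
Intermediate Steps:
w(H, n) = 4 (w(H, n) = 2 + 2 = 4)
K(X) = -21 (K(X) = 7*(-3) = -21)
L(B) = -3 - 17*B (L(B) = -3 + B*(4 - 21) = -3 + B*(-17) = -3 - 17*B)
Z(D, A) = 5 (Z(D, A) = 40/8 = 40*(⅛) = 5)
Z(-67, 13) + L(-30) = 5 + (-3 - 17*(-30)) = 5 + (-3 + 510) = 5 + 507 = 512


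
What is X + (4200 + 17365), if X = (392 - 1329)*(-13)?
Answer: 33746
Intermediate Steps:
X = 12181 (X = -937*(-13) = 12181)
X + (4200 + 17365) = 12181 + (4200 + 17365) = 12181 + 21565 = 33746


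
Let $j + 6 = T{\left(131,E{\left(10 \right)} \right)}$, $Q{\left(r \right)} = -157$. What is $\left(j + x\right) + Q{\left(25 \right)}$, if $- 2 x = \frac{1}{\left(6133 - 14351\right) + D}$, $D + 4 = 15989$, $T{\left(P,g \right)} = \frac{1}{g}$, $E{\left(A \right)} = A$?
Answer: $- \frac{6326224}{38835} \approx -162.9$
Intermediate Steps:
$D = 15985$ ($D = -4 + 15989 = 15985$)
$x = - \frac{1}{15534}$ ($x = - \frac{1}{2 \left(\left(6133 - 14351\right) + 15985\right)} = - \frac{1}{2 \left(-8218 + 15985\right)} = - \frac{1}{2 \cdot 7767} = \left(- \frac{1}{2}\right) \frac{1}{7767} = - \frac{1}{15534} \approx -6.4375 \cdot 10^{-5}$)
$j = - \frac{59}{10}$ ($j = -6 + \frac{1}{10} = - \frac{59}{10} \approx -5.9$)
$\left(j + x\right) + Q{\left(25 \right)} = \left(- \frac{59}{10} - \frac{1}{15534}\right) - 157 = - \frac{229129}{38835} - 157 = - \frac{6326224}{38835}$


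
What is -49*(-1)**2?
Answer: -49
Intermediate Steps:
-49*(-1)**2 = -49*1 = -49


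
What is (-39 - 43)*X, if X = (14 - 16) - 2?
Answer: 328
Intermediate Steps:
X = -4 (X = -2 - 2 = -4)
(-39 - 43)*X = (-39 - 43)*(-4) = -82*(-4) = 328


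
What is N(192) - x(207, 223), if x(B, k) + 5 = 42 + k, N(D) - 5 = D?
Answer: -63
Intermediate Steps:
N(D) = 5 + D
x(B, k) = 37 + k (x(B, k) = -5 + (42 + k) = 37 + k)
N(192) - x(207, 223) = (5 + 192) - (37 + 223) = 197 - 1*260 = 197 - 260 = -63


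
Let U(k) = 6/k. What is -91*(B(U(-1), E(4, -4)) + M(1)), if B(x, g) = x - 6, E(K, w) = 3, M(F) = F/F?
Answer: 1001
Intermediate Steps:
M(F) = 1
B(x, g) = -6 + x
-91*(B(U(-1), E(4, -4)) + M(1)) = -91*((-6 + 6/(-1)) + 1) = -91*((-6 + 6*(-1)) + 1) = -91*((-6 - 6) + 1) = -91*(-12 + 1) = -91*(-11) = 1001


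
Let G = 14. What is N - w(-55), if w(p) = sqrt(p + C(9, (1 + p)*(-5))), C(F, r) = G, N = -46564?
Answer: -46564 - I*sqrt(41) ≈ -46564.0 - 6.4031*I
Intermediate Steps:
C(F, r) = 14
w(p) = sqrt(14 + p) (w(p) = sqrt(p + 14) = sqrt(14 + p))
N - w(-55) = -46564 - sqrt(14 - 55) = -46564 - sqrt(-41) = -46564 - I*sqrt(41)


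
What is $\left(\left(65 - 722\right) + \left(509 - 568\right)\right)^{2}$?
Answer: $512656$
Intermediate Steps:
$\left(\left(65 - 722\right) + \left(509 - 568\right)\right)^{2} = \left(\left(65 - 722\right) - 59\right)^{2} = \left(-657 - 59\right)^{2} = \left(-716\right)^{2} = 512656$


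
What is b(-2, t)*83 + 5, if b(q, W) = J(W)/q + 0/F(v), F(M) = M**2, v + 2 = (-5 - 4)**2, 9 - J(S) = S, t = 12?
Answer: 259/2 ≈ 129.50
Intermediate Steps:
J(S) = 9 - S
v = 79 (v = -2 + (-5 - 4)**2 = -2 + (-9)**2 = -2 + 81 = 79)
b(q, W) = (9 - W)/q (b(q, W) = (9 - W)/q + 0/(79**2) = (9 - W)/q + 0/6241 = (9 - W)/q + 0*(1/6241) = (9 - W)/q + 0 = (9 - W)/q)
b(-2, t)*83 + 5 = ((9 - 1*12)/(-2))*83 + 5 = -(9 - 12)/2*83 + 5 = -1/2*(-3)*83 + 5 = (3/2)*83 + 5 = 249/2 + 5 = 259/2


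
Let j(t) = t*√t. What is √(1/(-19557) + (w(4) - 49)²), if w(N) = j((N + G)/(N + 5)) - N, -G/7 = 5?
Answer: √(9528710888117 + 418938984738*I*√31)/58671 ≈ 53.0 + 6.3926*I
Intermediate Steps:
G = -35 (G = -7*5 = -35)
j(t) = t^(3/2)
w(N) = ((-35 + N)/(5 + N))^(3/2) - N (w(N) = ((N - 35)/(N + 5))^(3/2) - N = ((-35 + N)/(5 + N))^(3/2) - N)
√(1/(-19557) + (w(4) - 49)²) = √(1/(-19557) + ((((-35 + 4)/(5 + 4))^(3/2) - 1*4) - 49)²) = √(-1/19557 + (((-31/9)^(3/2) - 4) - 49)²) = √(-1/19557 + ((-31*I*√31/27 - 4) - 49)²) = √(-1/19557 + ((-4 - 31*I*√31/27) - 49)²) = √(-1/19557 + (-53 - 31*I*√31/27)²)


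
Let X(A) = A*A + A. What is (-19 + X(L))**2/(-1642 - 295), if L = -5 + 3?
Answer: -289/1937 ≈ -0.14920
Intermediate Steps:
L = -2
X(A) = A + A**2 (X(A) = A**2 + A = A + A**2)
(-19 + X(L))**2/(-1642 - 295) = (-19 - 2*(1 - 2))**2/(-1642 - 295) = (-19 - 2*(-1))**2/(-1937) = (-19 + 2)**2*(-1/1937) = (-17)**2*(-1/1937) = 289*(-1/1937) = -289/1937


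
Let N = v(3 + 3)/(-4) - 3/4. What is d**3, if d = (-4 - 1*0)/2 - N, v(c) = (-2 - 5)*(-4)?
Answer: 12167/64 ≈ 190.11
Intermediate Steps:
v(c) = 28 (v(c) = -7*(-4) = 28)
N = -31/4 (N = 28/(-4) - 3/4 = 28*(-1/4) - 3*1/4 = -7 - 3/4 = -31/4 ≈ -7.7500)
d = 23/4 (d = (-4 - 1*0)/2 - 1*(-31/4) = (-4 + 0)*(1/2) + 31/4 = -4*1/2 + 31/4 = -2 + 31/4 = 23/4 ≈ 5.7500)
d**3 = (23/4)**3 = 12167/64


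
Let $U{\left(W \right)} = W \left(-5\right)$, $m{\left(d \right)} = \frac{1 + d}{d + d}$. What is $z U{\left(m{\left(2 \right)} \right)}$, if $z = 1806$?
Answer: $- \frac{13545}{2} \approx -6772.5$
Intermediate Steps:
$m{\left(d \right)} = \frac{1 + d}{2 d}$
$U{\left(W \right)} = - 5 W$
$z U{\left(m{\left(2 \right)} \right)} = 1806 \left(- 5 \frac{1 + 2}{2 \cdot 2}\right) = 1806 \left(- 5 \cdot \frac{1}{2} \cdot \frac{1}{2} \cdot 3\right) = 1806 \left(\left(-5\right) \frac{3}{4}\right) = 1806 \left(- \frac{15}{4}\right) = - \frac{13545}{2}$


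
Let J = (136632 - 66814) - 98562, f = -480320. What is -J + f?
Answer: -451576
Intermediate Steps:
J = -28744 (J = 69818 - 98562 = -28744)
-J + f = -1*(-28744) - 480320 = 28744 - 480320 = -451576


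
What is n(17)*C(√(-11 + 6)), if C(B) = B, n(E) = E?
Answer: 17*I*√5 ≈ 38.013*I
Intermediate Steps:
n(17)*C(√(-11 + 6)) = 17*√(-11 + 6) = 17*√(-5) = 17*(I*√5) = 17*I*√5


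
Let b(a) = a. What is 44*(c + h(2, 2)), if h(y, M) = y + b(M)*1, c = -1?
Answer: 132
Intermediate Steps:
h(y, M) = M + y (h(y, M) = y + M*1 = y + M = M + y)
44*(c + h(2, 2)) = 44*(-1 + (2 + 2)) = 44*(-1 + 4) = 44*3 = 132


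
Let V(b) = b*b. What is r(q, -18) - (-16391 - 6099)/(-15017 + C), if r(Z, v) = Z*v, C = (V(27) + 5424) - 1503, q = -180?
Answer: 33566590/10367 ≈ 3237.8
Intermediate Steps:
V(b) = b**2
C = 4650 (C = (27**2 + 5424) - 1503 = (729 + 5424) - 1503 = 6153 - 1503 = 4650)
r(q, -18) - (-16391 - 6099)/(-15017 + C) = -180*(-18) - (-16391 - 6099)/(-15017 + 4650) = 3240 - (-22490)/(-10367) = 3240 - (-22490)*(-1)/10367 = 3240 - 1*22490/10367 = 3240 - 22490/10367 = 33566590/10367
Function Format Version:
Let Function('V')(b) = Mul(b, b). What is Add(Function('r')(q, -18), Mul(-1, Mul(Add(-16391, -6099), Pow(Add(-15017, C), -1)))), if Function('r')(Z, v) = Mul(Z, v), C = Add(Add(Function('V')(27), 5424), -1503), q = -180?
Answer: Rational(33566590, 10367) ≈ 3237.8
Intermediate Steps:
Function('V')(b) = Pow(b, 2)
C = 4650 (C = Add(Add(Pow(27, 2), 5424), -1503) = Add(Add(729, 5424), -1503) = Add(6153, -1503) = 4650)
Add(Function('r')(q, -18), Mul(-1, Mul(Add(-16391, -6099), Pow(Add(-15017, C), -1)))) = Add(Mul(-180, -18), Mul(-1, Mul(Add(-16391, -6099), Pow(Add(-15017, 4650), -1)))) = Add(3240, Mul(-1, Mul(-22490, Pow(-10367, -1)))) = Add(3240, Mul(-1, Mul(-22490, Rational(-1, 10367)))) = Add(3240, Mul(-1, Rational(22490, 10367))) = Add(3240, Rational(-22490, 10367)) = Rational(33566590, 10367)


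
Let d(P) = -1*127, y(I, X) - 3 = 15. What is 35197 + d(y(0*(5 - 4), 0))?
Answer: 35070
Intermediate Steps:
y(I, X) = 18 (y(I, X) = 3 + 15 = 18)
d(P) = -127
35197 + d(y(0*(5 - 4), 0)) = 35197 - 127 = 35070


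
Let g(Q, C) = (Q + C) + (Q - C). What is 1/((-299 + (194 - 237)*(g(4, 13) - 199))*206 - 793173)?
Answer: 1/837111 ≈ 1.1946e-6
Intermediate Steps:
g(Q, C) = 2*Q (g(Q, C) = (C + Q) + (Q - C) = 2*Q)
1/((-299 + (194 - 237)*(g(4, 13) - 199))*206 - 793173) = 1/((-299 + (194 - 237)*(2*4 - 199))*206 - 793173) = 1/((-299 - 43*(8 - 199))*206 - 793173) = 1/((-299 - 43*(-191))*206 - 793173) = 1/((-299 + 8213)*206 - 793173) = 1/(7914*206 - 793173) = 1/(1630284 - 793173) = 1/837111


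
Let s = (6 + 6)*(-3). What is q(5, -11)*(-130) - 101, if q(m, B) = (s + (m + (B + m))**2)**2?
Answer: -159351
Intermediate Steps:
s = -36 (s = 12*(-3) = -36)
q(m, B) = (-36 + (B + 2*m)**2)**2 (q(m, B) = (-36 + (m + (B + m))**2)**2 = (-36 + (B + 2*m)**2)**2)
q(5, -11)*(-130) - 101 = (-36 + (-11 + 2*5)**2)**2*(-130) - 101 = (-36 + (-11 + 10)**2)**2*(-130) - 101 = (-36 + (-1)**2)**2*(-130) - 101 = (-36 + 1)**2*(-130) - 101 = (-35)**2*(-130) - 101 = 1225*(-130) - 101 = -159250 - 101 = -159351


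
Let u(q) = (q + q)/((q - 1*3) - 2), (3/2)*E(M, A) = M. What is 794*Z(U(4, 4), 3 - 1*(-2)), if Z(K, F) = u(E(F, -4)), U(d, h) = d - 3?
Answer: -3176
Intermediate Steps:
E(M, A) = 2*M/3
U(d, h) = -3 + d
u(q) = 2*q/(-5 + q) (u(q) = (2*q)/((q - 3) - 2) = (2*q)/((-3 + q) - 2) = (2*q)/(-5 + q) = 2*q/(-5 + q))
Z(K, F) = 4*F/(3*(-5 + 2*F/3)) (Z(K, F) = 2*(2*F/3)/(-5 + 2*F/3) = 4*F/(3*(-5 + 2*F/3)))
794*Z(U(4, 4), 3 - 1*(-2)) = 794*(4*(3 - 1*(-2))/(-15 + 2*(3 - 1*(-2)))) = 794*(4*(3 + 2)/(-15 + 2*(3 + 2))) = 794*(4*5/(-15 + 2*5)) = 794*(4*5/(-15 + 10)) = 794*(4*5/(-5)) = 794*(4*5*(-⅕)) = 794*(-4) = -3176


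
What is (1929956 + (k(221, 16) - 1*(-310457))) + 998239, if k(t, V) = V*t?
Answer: 3242188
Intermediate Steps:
(1929956 + (k(221, 16) - 1*(-310457))) + 998239 = (1929956 + (16*221 - 1*(-310457))) + 998239 = (1929956 + (3536 + 310457)) + 998239 = (1929956 + 313993) + 998239 = 2243949 + 998239 = 3242188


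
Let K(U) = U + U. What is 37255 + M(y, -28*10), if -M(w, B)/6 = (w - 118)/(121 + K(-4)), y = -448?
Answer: 4213211/113 ≈ 37285.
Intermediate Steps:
K(U) = 2*U
M(w, B) = 708/113 - 6*w/113 (M(w, B) = -6*(w - 118)/(121 + 2*(-4)) = -6*(-118 + w)/(121 - 8) = -6*(-118 + w)/113 = -6*(-118/113 + w/113) = 708/113 - 6*w/113)
37255 + M(y, -28*10) = 37255 + (708/113 - 6/113*(-448)) = 37255 + (708/113 + 2688/113) = 37255 + 3396/113 = 4213211/113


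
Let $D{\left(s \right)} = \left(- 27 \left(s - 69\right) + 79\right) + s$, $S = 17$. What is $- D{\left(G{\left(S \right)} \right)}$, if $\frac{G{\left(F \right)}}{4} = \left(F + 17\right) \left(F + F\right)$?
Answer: $118282$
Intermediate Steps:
$G{\left(F \right)} = 8 F \left(17 + F\right)$ ($G{\left(F \right)} = 4 \left(F + 17\right) \left(F + F\right) = 4 \left(17 + F\right) 2 F = 4 \cdot 2 F \left(17 + F\right) = 8 F \left(17 + F\right)$)
$D{\left(s \right)} = 1942 - 26 s$ ($D{\left(s \right)} = \left(- 27 \left(-69 + s\right) + 79\right) + s = \left(\left(1863 - 27 s\right) + 79\right) + s = \left(1942 - 27 s\right) + s = 1942 - 26 s$)
$- D{\left(G{\left(S \right)} \right)} = - (1942 - 26 \cdot 8 \cdot 17 \left(17 + 17\right)) = - (1942 - 26 \cdot 8 \cdot 17 \cdot 34) = - (1942 - 120224) = \left(-1\right) \left(-118282\right) = 118282$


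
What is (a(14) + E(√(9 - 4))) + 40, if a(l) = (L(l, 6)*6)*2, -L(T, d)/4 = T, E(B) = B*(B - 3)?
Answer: -627 - 3*√5 ≈ -633.71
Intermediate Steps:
E(B) = B*(-3 + B)
L(T, d) = -4*T
a(l) = -48*l (a(l) = (-4*l*6)*2 = -24*l*2 = -48*l)
(a(14) + E(√(9 - 4))) + 40 = (-48*14 + √(9 - 4)*(-3 + √(9 - 4))) + 40 = (-672 + √5*(-3 + √5)) + 40 = -632 + √5*(-3 + √5)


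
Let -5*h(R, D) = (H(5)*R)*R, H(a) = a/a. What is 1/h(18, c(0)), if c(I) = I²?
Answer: -5/324 ≈ -0.015432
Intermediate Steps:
H(a) = 1
h(R, D) = -R²/5 (h(R, D) = -1*R*R/5 = -R*R/5 = -R²/5)
1/h(18, c(0)) = 1/(-⅕*18²) = 1/(-⅕*324) = 1/(-324/5) = -5/324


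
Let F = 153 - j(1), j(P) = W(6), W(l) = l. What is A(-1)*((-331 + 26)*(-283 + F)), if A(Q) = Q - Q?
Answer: 0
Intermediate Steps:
j(P) = 6
A(Q) = 0
F = 147 (F = 153 - 1*6 = 153 - 6 = 147)
A(-1)*((-331 + 26)*(-283 + F)) = 0*((-331 + 26)*(-283 + 147)) = 0*(-305*(-136)) = 0*41480 = 0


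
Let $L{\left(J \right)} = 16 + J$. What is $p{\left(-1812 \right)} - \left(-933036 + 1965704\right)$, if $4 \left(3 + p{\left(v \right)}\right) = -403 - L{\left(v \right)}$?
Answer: $- \frac{4129291}{4} \approx -1.0323 \cdot 10^{6}$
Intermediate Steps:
$p{\left(v \right)} = - \frac{431}{4} - \frac{v}{4}$ ($p{\left(v \right)} = -3 + \frac{-403 - \left(16 + v\right)}{4} = -3 + \frac{-419 - v}{4} = -3 - \left(\frac{419}{4} + \frac{v}{4}\right) = - \frac{431}{4} - \frac{v}{4}$)
$p{\left(-1812 \right)} - \left(-933036 + 1965704\right) = \left(- \frac{431}{4} - -453\right) - \left(-933036 + 1965704\right) = \left(- \frac{431}{4} + 453\right) - 1032668 = \frac{1381}{4} - 1032668 = - \frac{4129291}{4}$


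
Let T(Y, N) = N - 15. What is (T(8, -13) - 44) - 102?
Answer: -174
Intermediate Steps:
T(Y, N) = -15 + N
(T(8, -13) - 44) - 102 = ((-15 - 13) - 44) - 102 = (-28 - 44) - 102 = -72 - 102 = -174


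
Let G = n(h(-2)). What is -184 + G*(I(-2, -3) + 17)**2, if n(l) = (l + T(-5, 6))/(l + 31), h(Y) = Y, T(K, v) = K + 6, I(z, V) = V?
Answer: -5532/29 ≈ -190.76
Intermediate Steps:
T(K, v) = 6 + K
n(l) = (1 + l)/(31 + l) (n(l) = (l + (6 - 5))/(l + 31) = (l + 1)/(31 + l) = (1 + l)/(31 + l))
G = -1/29 (G = (1 - 2)/(31 - 2) = -1/29 ≈ -0.034483)
-184 + G*(I(-2, -3) + 17)**2 = -184 - (-3 + 17)**2/29 = -184 - 1/29*14**2 = -184 - 1/29*196 = -184 - 196/29 = -5532/29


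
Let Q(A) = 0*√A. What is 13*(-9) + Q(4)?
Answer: -117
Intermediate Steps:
Q(A) = 0
13*(-9) + Q(4) = 13*(-9) + 0 = -117 + 0 = -117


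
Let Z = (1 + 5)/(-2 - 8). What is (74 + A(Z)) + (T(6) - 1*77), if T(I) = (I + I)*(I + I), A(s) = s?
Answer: 702/5 ≈ 140.40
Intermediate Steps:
Z = -3/5 (Z = 6/(-10) = 6*(-1/10) = -3/5 ≈ -0.60000)
T(I) = 4*I**2 (T(I) = (2*I)*(2*I) = 4*I**2)
(74 + A(Z)) + (T(6) - 1*77) = (74 - 3/5) + (4*6**2 - 1*77) = 367/5 + (4*36 - 77) = 367/5 + (144 - 77) = 367/5 + 67 = 702/5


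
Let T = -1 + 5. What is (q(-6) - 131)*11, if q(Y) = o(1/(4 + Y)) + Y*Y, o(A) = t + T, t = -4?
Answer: -1045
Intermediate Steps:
T = 4
o(A) = 0 (o(A) = -4 + 4 = 0)
q(Y) = Y² (q(Y) = 0 + Y*Y = 0 + Y² = Y²)
(q(-6) - 131)*11 = ((-6)² - 131)*11 = (36 - 131)*11 = -95*11 = -1045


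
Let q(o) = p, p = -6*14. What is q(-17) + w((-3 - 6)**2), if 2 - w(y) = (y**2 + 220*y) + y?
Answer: -24544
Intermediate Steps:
p = -84
q(o) = -84
w(y) = 2 - y**2 - 221*y (w(y) = 2 - ((y**2 + 220*y) + y) = 2 - (y**2 + 221*y) = 2 + (-y**2 - 221*y) = 2 - y**2 - 221*y)
q(-17) + w((-3 - 6)**2) = -84 + (2 - ((-3 - 6)**2)**2 - 221*(-3 - 6)**2) = -84 + (2 - ((-9)**2)**2 - 221*(-9)**2) = -84 + (2 - 1*81**2 - 221*81) = -84 + (2 - 1*6561 - 17901) = -84 + (2 - 6561 - 17901) = -84 - 24460 = -24544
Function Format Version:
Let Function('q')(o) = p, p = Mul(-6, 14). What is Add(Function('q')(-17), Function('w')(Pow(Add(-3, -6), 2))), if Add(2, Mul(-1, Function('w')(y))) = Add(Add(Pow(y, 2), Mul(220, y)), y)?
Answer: -24544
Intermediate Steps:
p = -84
Function('q')(o) = -84
Function('w')(y) = Add(2, Mul(-1, Pow(y, 2)), Mul(-221, y)) (Function('w')(y) = Add(2, Mul(-1, Add(Add(Pow(y, 2), Mul(220, y)), y))) = Add(2, Mul(-1, Add(Pow(y, 2), Mul(221, y)))) = Add(2, Add(Mul(-1, Pow(y, 2)), Mul(-221, y))) = Add(2, Mul(-1, Pow(y, 2)), Mul(-221, y)))
Add(Function('q')(-17), Function('w')(Pow(Add(-3, -6), 2))) = Add(-84, Add(2, Mul(-1, Pow(Pow(Add(-3, -6), 2), 2)), Mul(-221, Pow(Add(-3, -6), 2)))) = Add(-84, Add(2, Mul(-1, Pow(Pow(-9, 2), 2)), Mul(-221, Pow(-9, 2)))) = Add(-84, Add(2, Mul(-1, Pow(81, 2)), Mul(-221, 81))) = Add(-84, Add(2, Mul(-1, 6561), -17901)) = Add(-84, Add(2, -6561, -17901)) = Add(-84, -24460) = -24544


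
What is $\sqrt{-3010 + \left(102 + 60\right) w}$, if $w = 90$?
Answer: $\sqrt{11570} \approx 107.56$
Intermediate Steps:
$\sqrt{-3010 + \left(102 + 60\right) w} = \sqrt{-3010 + \left(102 + 60\right) 90} = \sqrt{-3010 + 162 \cdot 90} = \sqrt{-3010 + 14580} = \sqrt{11570}$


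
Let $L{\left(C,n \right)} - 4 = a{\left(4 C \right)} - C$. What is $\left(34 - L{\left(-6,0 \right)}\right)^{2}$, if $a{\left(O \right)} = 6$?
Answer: $324$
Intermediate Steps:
$L{\left(C,n \right)} = 10 - C$ ($L{\left(C,n \right)} = 4 - \left(-6 + C\right) = 10 - C$)
$\left(34 - L{\left(-6,0 \right)}\right)^{2} = \left(34 - \left(10 - -6\right)\right)^{2} = \left(34 - \left(10 + 6\right)\right)^{2} = \left(34 - 16\right)^{2} = 18^{2} = 324$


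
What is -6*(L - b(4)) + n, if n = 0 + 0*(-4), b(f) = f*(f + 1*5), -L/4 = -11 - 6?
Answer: -192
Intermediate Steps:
L = 68 (L = -4*(-11 - 6) = -4*(-17) = 68)
b(f) = f*(5 + f) (b(f) = f*(f + 5) = f*(5 + f))
n = 0 (n = 0 + 0 = 0)
-6*(L - b(4)) + n = -6*(68 - 4*(5 + 4)) + 0 = -6*(68 - 4*9) + 0 = -6*(68 - 1*36) + 0 = -6*(68 - 36) + 0 = -6*32 + 0 = -192 + 0 = -192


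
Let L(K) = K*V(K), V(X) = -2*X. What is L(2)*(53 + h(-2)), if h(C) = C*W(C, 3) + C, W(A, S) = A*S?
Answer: -504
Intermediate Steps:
L(K) = -2*K**2 (L(K) = K*(-2*K) = -2*K**2)
h(C) = C + 3*C**2 (h(C) = C*(C*3) + C = C*(3*C) + C = 3*C**2 + C = C + 3*C**2)
L(2)*(53 + h(-2)) = (-2*2**2)*(53 - 2*(1 + 3*(-2))) = (-2*4)*(53 - 2*(1 - 6)) = -8*(53 - 2*(-5)) = -8*(53 + 10) = -8*63 = -504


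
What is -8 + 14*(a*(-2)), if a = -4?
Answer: 104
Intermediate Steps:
-8 + 14*(a*(-2)) = -8 + 14*(-4*(-2)) = -8 + 14*8 = -8 + 112 = 104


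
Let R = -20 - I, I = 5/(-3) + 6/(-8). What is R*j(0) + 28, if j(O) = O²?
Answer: 28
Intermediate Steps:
I = -29/12 (I = 5*(-⅓) + 6*(-⅛) = -5/3 - ¾ = -29/12 ≈ -2.4167)
R = -211/12 (R = -20 - 1*(-29/12) = -20 + 29/12 = -211/12 ≈ -17.583)
R*j(0) + 28 = -211/12*0² + 28 = -211/12*0 + 28 = 0 + 28 = 28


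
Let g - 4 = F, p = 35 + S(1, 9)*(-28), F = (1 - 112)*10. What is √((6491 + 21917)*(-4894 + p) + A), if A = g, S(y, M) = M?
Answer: I*√145194394 ≈ 12050.0*I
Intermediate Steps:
F = -1110 (F = -111*10 = -1110)
p = -217 (p = 35 + 9*(-28) = 35 - 252 = -217)
g = -1106 (g = 4 - 1110 = -1106)
A = -1106
√((6491 + 21917)*(-4894 + p) + A) = √((6491 + 21917)*(-4894 - 217) - 1106) = √(28408*(-5111) - 1106) = √(-145193288 - 1106) = √(-145194394) = I*√145194394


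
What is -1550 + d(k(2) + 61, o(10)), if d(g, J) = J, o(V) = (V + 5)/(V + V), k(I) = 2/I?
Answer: -6197/4 ≈ -1549.3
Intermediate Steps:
o(V) = (5 + V)/(2*V) (o(V) = (5 + V)/((2*V)) = (5 + V)*(1/(2*V)) = (5 + V)/(2*V))
-1550 + d(k(2) + 61, o(10)) = -1550 + (½)*(5 + 10)/10 = -1550 + (½)*(⅒)*15 = -1550 + ¾ = -6197/4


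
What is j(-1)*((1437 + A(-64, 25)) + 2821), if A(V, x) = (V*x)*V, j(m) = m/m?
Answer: 106658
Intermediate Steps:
j(m) = 1
A(V, x) = x*V²
j(-1)*((1437 + A(-64, 25)) + 2821) = 1*((1437 + 25*(-64)²) + 2821) = 1*((1437 + 25*4096) + 2821) = 1*((1437 + 102400) + 2821) = 1*(103837 + 2821) = 1*106658 = 106658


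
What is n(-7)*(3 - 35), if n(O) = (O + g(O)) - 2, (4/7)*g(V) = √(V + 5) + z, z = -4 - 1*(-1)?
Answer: 456 - 56*I*√2 ≈ 456.0 - 79.196*I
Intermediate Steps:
z = -3 (z = -4 + 1 = -3)
g(V) = -21/4 + 7*√(5 + V)/4 (g(V) = 7*(√(V + 5) - 3)/4 = 7*(√(5 + V) - 3)/4 = 7*(-3 + √(5 + V))/4 = -21/4 + 7*√(5 + V)/4)
n(O) = -29/4 + O + 7*√(5 + O)/4 (n(O) = (O + (-21/4 + 7*√(5 + O)/4)) - 2 = (-21/4 + O + 7*√(5 + O)/4) - 2 = -29/4 + O + 7*√(5 + O)/4)
n(-7)*(3 - 35) = (-29/4 - 7 + 7*√(5 - 7)/4)*(3 - 35) = (-29/4 - 7 + 7*√(-2)/4)*(-32) = (-29/4 - 7 + 7*(I*√2)/4)*(-32) = (-29/4 - 7 + 7*I*√2/4)*(-32) = (-57/4 + 7*I*√2/4)*(-32) = 456 - 56*I*√2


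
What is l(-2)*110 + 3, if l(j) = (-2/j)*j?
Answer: -217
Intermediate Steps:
l(j) = -2
l(-2)*110 + 3 = -2*110 + 3 = -220 + 3 = -217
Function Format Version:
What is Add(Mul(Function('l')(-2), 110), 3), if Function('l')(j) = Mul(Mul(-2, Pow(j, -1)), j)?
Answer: -217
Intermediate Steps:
Function('l')(j) = -2
Add(Mul(Function('l')(-2), 110), 3) = Add(Mul(-2, 110), 3) = Add(-220, 3) = -217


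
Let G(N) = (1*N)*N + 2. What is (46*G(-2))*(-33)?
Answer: -9108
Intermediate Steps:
G(N) = 2 + N² (G(N) = N*N + 2 = N² + 2 = 2 + N²)
(46*G(-2))*(-33) = (46*(2 + (-2)²))*(-33) = (46*(2 + 4))*(-33) = (46*6)*(-33) = 276*(-33) = -9108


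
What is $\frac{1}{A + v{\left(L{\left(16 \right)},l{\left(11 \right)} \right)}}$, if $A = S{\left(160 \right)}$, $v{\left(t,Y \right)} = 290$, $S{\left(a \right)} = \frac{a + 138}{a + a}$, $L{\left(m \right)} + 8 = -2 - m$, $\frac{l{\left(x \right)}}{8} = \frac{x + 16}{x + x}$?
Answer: $\frac{160}{46549} \approx 0.0034372$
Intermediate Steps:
$l{\left(x \right)} = \frac{4 \left(16 + x\right)}{x}$ ($l{\left(x \right)} = 8 \frac{x + 16}{x + x} = 8 \frac{16 + x}{2 x} = \frac{4 \left(16 + x\right)}{x}$)
$L{\left(m \right)} = -10 - m$ ($L{\left(m \right)} = -8 - \left(2 + m\right) = -10 - m$)
$S{\left(a \right)} = \frac{138 + a}{2 a}$
$A = \frac{149}{160}$ ($A = \frac{138 + 160}{2 \cdot 160} = \frac{1}{2} \cdot \frac{1}{160} \cdot 298 = \frac{149}{160} \approx 0.93125$)
$\frac{1}{A + v{\left(L{\left(16 \right)},l{\left(11 \right)} \right)}} = \frac{1}{\frac{149}{160} + 290} = \frac{1}{\frac{46549}{160}} = \frac{160}{46549}$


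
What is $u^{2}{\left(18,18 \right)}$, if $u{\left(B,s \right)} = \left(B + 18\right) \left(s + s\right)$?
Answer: $1679616$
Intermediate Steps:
$u{\left(B,s \right)} = 2 s \left(18 + B\right)$ ($u{\left(B,s \right)} = \left(18 + B\right) 2 s = 2 s \left(18 + B\right)$)
$u^{2}{\left(18,18 \right)} = \left(2 \cdot 18 \left(18 + 18\right)\right)^{2} = \left(2 \cdot 18 \cdot 36\right)^{2} = 1296^{2} = 1679616$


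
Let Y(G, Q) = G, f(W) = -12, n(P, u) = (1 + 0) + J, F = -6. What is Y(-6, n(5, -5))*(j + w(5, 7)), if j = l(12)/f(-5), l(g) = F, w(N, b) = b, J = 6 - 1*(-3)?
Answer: -45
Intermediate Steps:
J = 9 (J = 6 + 3 = 9)
n(P, u) = 10 (n(P, u) = (1 + 0) + 9 = 1 + 9 = 10)
l(g) = -6
j = ½ (j = -6/(-12) = -6*(-1/12) = ½ ≈ 0.50000)
Y(-6, n(5, -5))*(j + w(5, 7)) = -6*(½ + 7) = -6*15/2 = -45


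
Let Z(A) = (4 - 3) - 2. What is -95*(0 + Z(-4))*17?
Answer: 1615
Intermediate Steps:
Z(A) = -1 (Z(A) = 1 - 2 = -1)
-95*(0 + Z(-4))*17 = -95*(0 - 1)*17 = -95*(-1)*17 = -19*(-5)*17 = 95*17 = 1615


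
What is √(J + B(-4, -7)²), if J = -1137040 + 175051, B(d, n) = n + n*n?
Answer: 5*I*√38409 ≈ 979.91*I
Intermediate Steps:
B(d, n) = n + n²
J = -961989
√(J + B(-4, -7)²) = √(-961989 + (-7*(1 - 7))²) = √(-961989 + (-7*(-6))²) = √(-961989 + 42²) = √(-961989 + 1764) = √(-960225) = 5*I*√38409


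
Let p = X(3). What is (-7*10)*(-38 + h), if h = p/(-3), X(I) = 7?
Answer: 8470/3 ≈ 2823.3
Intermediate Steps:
p = 7
h = -7/3 (h = 7/(-3) = 7*(-⅓) = -7/3 ≈ -2.3333)
(-7*10)*(-38 + h) = (-7*10)*(-38 - 7/3) = -70*(-121/3) = 8470/3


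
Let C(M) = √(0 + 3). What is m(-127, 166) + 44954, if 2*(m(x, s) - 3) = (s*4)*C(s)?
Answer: 44957 + 332*√3 ≈ 45532.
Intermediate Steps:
C(M) = √3
m(x, s) = 3 + 2*s*√3 (m(x, s) = 3 + ((s*4)*√3)/2 = 3 + ((4*s)*√3)/2 = 3 + (4*s*√3)/2 = 3 + 2*s*√3)
m(-127, 166) + 44954 = (3 + 2*166*√3) + 44954 = (3 + 332*√3) + 44954 = 44957 + 332*√3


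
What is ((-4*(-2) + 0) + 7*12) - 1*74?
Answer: 18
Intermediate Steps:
((-4*(-2) + 0) + 7*12) - 1*74 = ((8 + 0) + 84) - 74 = (8 + 84) - 74 = 92 - 74 = 18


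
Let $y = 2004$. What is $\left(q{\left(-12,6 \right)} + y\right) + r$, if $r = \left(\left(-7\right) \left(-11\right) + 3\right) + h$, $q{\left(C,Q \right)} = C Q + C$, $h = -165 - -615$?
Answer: $2450$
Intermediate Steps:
$h = 450$ ($h = -165 + 615 = 450$)
$q{\left(C,Q \right)} = C + C Q$
$r = 530$ ($r = \left(\left(-7\right) \left(-11\right) + 3\right) + 450 = \left(77 + 3\right) + 450 = 80 + 450 = 530$)
$\left(q{\left(-12,6 \right)} + y\right) + r = \left(- 12 \left(1 + 6\right) + 2004\right) + 530 = \left(\left(-12\right) 7 + 2004\right) + 530 = \left(-84 + 2004\right) + 530 = 1920 + 530 = 2450$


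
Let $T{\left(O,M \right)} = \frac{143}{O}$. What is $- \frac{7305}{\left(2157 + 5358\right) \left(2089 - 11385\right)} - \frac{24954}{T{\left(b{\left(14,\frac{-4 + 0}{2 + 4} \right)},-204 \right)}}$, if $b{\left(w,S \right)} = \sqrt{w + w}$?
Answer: $\frac{487}{4657296} - \frac{49908 \sqrt{7}}{143} \approx -923.39$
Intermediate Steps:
$b{\left(w,S \right)} = \sqrt{2} \sqrt{w}$ ($b{\left(w,S \right)} = \sqrt{2 w} = \sqrt{2} \sqrt{w}$)
$- \frac{7305}{\left(2157 + 5358\right) \left(2089 - 11385\right)} - \frac{24954}{T{\left(b{\left(14,\frac{-4 + 0}{2 + 4} \right)},-204 \right)}} = - \frac{7305}{\left(2157 + 5358\right) \left(2089 - 11385\right)} - \frac{24954}{143 \frac{1}{\sqrt{2} \sqrt{14}}} = - \frac{7305}{7515 \left(-9296\right)} - \frac{24954}{143 \frac{1}{2 \sqrt{7}}} = - \frac{7305}{-69859440} - \frac{24954}{143 \frac{\sqrt{7}}{14}} = \left(-7305\right) \left(- \frac{1}{69859440}\right) - \frac{24954}{\frac{143}{14} \sqrt{7}} = \frac{487}{4657296} - 24954 \frac{2 \sqrt{7}}{143} = \frac{487}{4657296} - \frac{49908 \sqrt{7}}{143}$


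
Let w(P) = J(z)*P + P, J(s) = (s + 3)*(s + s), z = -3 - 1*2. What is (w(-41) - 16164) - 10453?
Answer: -27478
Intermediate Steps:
z = -5 (z = -3 - 2 = -5)
J(s) = 2*s*(3 + s) (J(s) = (3 + s)*(2*s) = 2*s*(3 + s))
w(P) = 21*P (w(P) = (2*(-5)*(3 - 5))*P + P = (2*(-5)*(-2))*P + P = 20*P + P = 21*P)
(w(-41) - 16164) - 10453 = (21*(-41) - 16164) - 10453 = (-861 - 16164) - 10453 = -17025 - 10453 = -27478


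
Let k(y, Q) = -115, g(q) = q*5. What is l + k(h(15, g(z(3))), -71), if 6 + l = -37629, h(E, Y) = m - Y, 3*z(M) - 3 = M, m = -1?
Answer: -37750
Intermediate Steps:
z(M) = 1 + M/3
g(q) = 5*q
h(E, Y) = -1 - Y
l = -37635 (l = -6 - 37629 = -37635)
l + k(h(15, g(z(3))), -71) = -37635 - 115 = -37750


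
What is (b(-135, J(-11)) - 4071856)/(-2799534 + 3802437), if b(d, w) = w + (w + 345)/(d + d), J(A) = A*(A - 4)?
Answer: -36645236/9026127 ≈ -4.0599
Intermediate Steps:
J(A) = A*(-4 + A)
b(d, w) = w + (345 + w)/(2*d) (b(d, w) = w + (345 + w)/((2*d)) = w + (345 + w)*(1/(2*d)) = w + (345 + w)/(2*d))
(b(-135, J(-11)) - 4071856)/(-2799534 + 3802437) = ((1/2)*(345 - 11*(-4 - 11) + 2*(-135)*(-11*(-4 - 11)))/(-135) - 4071856)/(-2799534 + 3802437) = ((1/2)*(-1/135)*(345 - 11*(-15) + 2*(-135)*(-11*(-15))) - 4071856)/1002903 = ((1/2)*(-1/135)*(345 + 165 + 2*(-135)*165) - 4071856)*(1/1002903) = ((1/2)*(-1/135)*(345 + 165 - 44550) - 4071856)*(1/1002903) = ((1/2)*(-1/135)*(-44040) - 4071856)*(1/1002903) = (1468/9 - 4071856)*(1/1002903) = -36645236/9*1/1002903 = -36645236/9026127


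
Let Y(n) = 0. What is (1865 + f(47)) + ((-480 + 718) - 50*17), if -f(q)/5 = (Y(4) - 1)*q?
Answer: 1488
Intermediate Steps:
f(q) = 5*q (f(q) = -5*(0 - 1)*q = -(-5)*q = 5*q)
(1865 + f(47)) + ((-480 + 718) - 50*17) = (1865 + 5*47) + ((-480 + 718) - 50*17) = (1865 + 235) + (238 - 850) = 2100 - 612 = 1488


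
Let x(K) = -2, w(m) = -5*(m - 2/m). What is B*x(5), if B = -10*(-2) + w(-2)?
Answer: -50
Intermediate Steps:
w(m) = -5*m + 10/m
B = 25 (B = -10*(-2) + (-5*(-2) + 10/(-2)) = 20 + (10 + 10*(-½)) = 20 + (10 - 5) = 20 + 5 = 25)
B*x(5) = 25*(-2) = -50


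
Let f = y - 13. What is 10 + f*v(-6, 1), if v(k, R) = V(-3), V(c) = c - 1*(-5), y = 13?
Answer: 10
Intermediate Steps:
V(c) = 5 + c (V(c) = c + 5 = 5 + c)
v(k, R) = 2 (v(k, R) = 5 - 3 = 2)
f = 0 (f = 13 - 13 = 0)
10 + f*v(-6, 1) = 10 + 0*2 = 10 + 0 = 10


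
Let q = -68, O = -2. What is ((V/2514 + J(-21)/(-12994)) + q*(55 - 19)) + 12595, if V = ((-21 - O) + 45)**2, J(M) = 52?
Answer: 82869962467/8166729 ≈ 10147.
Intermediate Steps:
V = 676 (V = ((-21 - 1*(-2)) + 45)**2 = ((-21 + 2) + 45)**2 = (-19 + 45)**2 = 26**2 = 676)
((V/2514 + J(-21)/(-12994)) + q*(55 - 19)) + 12595 = ((676/2514 + 52/(-12994)) - 68*(55 - 19)) + 12595 = ((676*(1/2514) + 52*(-1/12994)) - 68*36) + 12595 = ((338/1257 - 26/6497) - 2448) + 12595 = (2163304/8166729 - 2448) + 12595 = -19989989288/8166729 + 12595 = 82869962467/8166729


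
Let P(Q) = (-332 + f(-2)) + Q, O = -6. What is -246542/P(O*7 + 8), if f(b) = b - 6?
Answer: 123271/187 ≈ 659.20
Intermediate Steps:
f(b) = -6 + b
P(Q) = -340 + Q (P(Q) = (-332 + (-6 - 2)) + Q = (-332 - 8) + Q = -340 + Q)
-246542/P(O*7 + 8) = -246542/(-340 + (-6*7 + 8)) = -246542/(-340 + (-42 + 8)) = -246542/(-340 - 34) = -246542/(-374) = -246542*(-1/374) = 123271/187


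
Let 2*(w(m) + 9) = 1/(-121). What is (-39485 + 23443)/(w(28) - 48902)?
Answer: 3882164/11836463 ≈ 0.32798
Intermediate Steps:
w(m) = -2179/242 (w(m) = -9 + (½)/(-121) = -9 + (½)*(-1/121) = -9 - 1/242 = -2179/242)
(-39485 + 23443)/(w(28) - 48902) = (-39485 + 23443)/(-2179/242 - 48902) = -16042/(-11836463/242) = -16042*(-242/11836463) = 3882164/11836463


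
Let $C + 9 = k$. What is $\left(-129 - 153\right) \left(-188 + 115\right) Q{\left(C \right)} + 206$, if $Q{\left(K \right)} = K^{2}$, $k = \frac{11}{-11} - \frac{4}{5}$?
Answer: $\frac{60033926}{25} \approx 2.4014 \cdot 10^{6}$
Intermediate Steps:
$k = - \frac{9}{5}$ ($k = 11 \left(- \frac{1}{11}\right) - \frac{4}{5} = -1 - \frac{4}{5} = - \frac{9}{5} \approx -1.8$)
$C = - \frac{54}{5}$ ($C = -9 - \frac{9}{5} = - \frac{54}{5} \approx -10.8$)
$\left(-129 - 153\right) \left(-188 + 115\right) Q{\left(C \right)} + 206 = \left(-129 - 153\right) \left(-188 + 115\right) \left(- \frac{54}{5}\right)^{2} + 206 = \left(-282\right) \left(-73\right) \frac{2916}{25} + 206 = 20586 \cdot \frac{2916}{25} + 206 = \frac{60028776}{25} + 206 = \frac{60033926}{25}$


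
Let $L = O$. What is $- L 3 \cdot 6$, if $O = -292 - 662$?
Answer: $17172$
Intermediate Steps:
$O = -954$ ($O = -292 - 662 = -954$)
$L = -954$
$- L 3 \cdot 6 = \left(-1\right) \left(-954\right) 3 \cdot 6 = 954 \cdot 18 = 17172$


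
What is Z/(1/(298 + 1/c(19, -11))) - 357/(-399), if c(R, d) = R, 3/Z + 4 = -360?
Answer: -1543/988 ≈ -1.5617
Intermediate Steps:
Z = -3/364 (Z = 3/(-4 - 360) = 3/(-364) = 3*(-1/364) = -3/364 ≈ -0.0082418)
Z/(1/(298 + 1/c(19, -11))) - 357/(-399) = -3/(364*(1/(298 + 1/19))) - 357/(-399) = -3/(364*(1/(298 + 1/19))) - 357*(-1/399) = -3/(364*(1/(5663/19))) + 17/19 = -3/(364*19/5663) + 17/19 = -3/364*5663/19 + 17/19 = -2427/988 + 17/19 = -1543/988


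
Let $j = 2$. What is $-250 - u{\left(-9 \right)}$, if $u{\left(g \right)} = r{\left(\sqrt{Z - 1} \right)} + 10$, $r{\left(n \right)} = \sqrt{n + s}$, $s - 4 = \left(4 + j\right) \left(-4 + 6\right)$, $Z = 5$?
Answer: $-260 - 3 \sqrt{2} \approx -264.24$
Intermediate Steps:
$s = 16$ ($s = 4 + \left(4 + 2\right) \left(-4 + 6\right) = 4 + 6 \cdot 2 = 4 + 12 = 16$)
$r{\left(n \right)} = \sqrt{16 + n}$ ($r{\left(n \right)} = \sqrt{n + 16} = \sqrt{16 + n}$)
$u{\left(g \right)} = 10 + 3 \sqrt{2}$ ($u{\left(g \right)} = \sqrt{16 + \sqrt{5 - 1}} + 10 = \sqrt{16 + \sqrt{4}} + 10 = \sqrt{16 + 2} + 10 = \sqrt{18} + 10 = 3 \sqrt{2} + 10 = 10 + 3 \sqrt{2}$)
$-250 - u{\left(-9 \right)} = -250 - \left(10 + 3 \sqrt{2}\right) = -260 - 3 \sqrt{2}$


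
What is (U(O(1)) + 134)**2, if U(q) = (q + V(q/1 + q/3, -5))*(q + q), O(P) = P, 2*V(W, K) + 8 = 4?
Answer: 17424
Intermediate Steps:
V(W, K) = -2 (V(W, K) = -4 + (1/2)*4 = -4 + 2 = -2)
U(q) = 2*q*(-2 + q) (U(q) = (q - 2)*(q + q) = (-2 + q)*(2*q) = 2*q*(-2 + q))
(U(O(1)) + 134)**2 = (2*1*(-2 + 1) + 134)**2 = (2*1*(-1) + 134)**2 = (-2 + 134)**2 = 132**2 = 17424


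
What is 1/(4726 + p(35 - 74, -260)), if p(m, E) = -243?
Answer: 1/4483 ≈ 0.00022306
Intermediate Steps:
1/(4726 + p(35 - 74, -260)) = 1/(4726 - 243) = 1/4483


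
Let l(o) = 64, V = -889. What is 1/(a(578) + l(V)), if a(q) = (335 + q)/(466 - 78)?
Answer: 388/25745 ≈ 0.015071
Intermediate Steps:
a(q) = 335/388 + q/388 (a(q) = (335 + q)/388 = (335 + q)*(1/388) = 335/388 + q/388)
1/(a(578) + l(V)) = 1/((335/388 + (1/388)*578) + 64) = 1/((335/388 + 289/194) + 64) = 1/(913/388 + 64) = 1/(25745/388) = 388/25745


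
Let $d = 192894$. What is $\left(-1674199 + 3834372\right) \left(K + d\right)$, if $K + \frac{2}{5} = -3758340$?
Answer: $- \frac{38509905231136}{5} \approx -7.702 \cdot 10^{12}$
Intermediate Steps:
$K = - \frac{18791702}{5}$ ($K = - \frac{2}{5} - 3758340 = - \frac{18791702}{5} \approx -3.7583 \cdot 10^{6}$)
$\left(-1674199 + 3834372\right) \left(K + d\right) = \left(-1674199 + 3834372\right) \left(- \frac{18791702}{5} + 192894\right) = 2160173 \left(- \frac{17827232}{5}\right) = - \frac{38509905231136}{5}$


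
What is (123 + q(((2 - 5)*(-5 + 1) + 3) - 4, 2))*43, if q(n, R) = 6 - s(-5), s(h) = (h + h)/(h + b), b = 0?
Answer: 5461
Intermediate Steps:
s(h) = 2 (s(h) = (h + h)/(h + 0) = (2*h)/h = 2)
q(n, R) = 4 (q(n, R) = 6 - 1*2 = 6 - 2 = 4)
(123 + q(((2 - 5)*(-5 + 1) + 3) - 4, 2))*43 = (123 + 4)*43 = 127*43 = 5461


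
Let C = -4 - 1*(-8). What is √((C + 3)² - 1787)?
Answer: I*√1738 ≈ 41.689*I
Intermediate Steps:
C = 4 (C = -4 + 8 = 4)
√((C + 3)² - 1787) = √((4 + 3)² - 1787) = √(7² - 1787) = √(49 - 1787) = √(-1738) = I*√1738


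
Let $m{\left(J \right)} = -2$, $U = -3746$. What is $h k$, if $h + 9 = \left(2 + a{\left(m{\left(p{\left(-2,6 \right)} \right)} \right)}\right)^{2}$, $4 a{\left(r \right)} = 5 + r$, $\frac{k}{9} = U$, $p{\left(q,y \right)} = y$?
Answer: $\frac{387711}{8} \approx 48464.0$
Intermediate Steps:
$k = -33714$ ($k = 9 \left(-3746\right) = -33714$)
$a{\left(r \right)} = \frac{5}{4} + \frac{r}{4}$ ($a{\left(r \right)} = \frac{5 + r}{4} = \frac{5}{4} + \frac{r}{4}$)
$h = - \frac{23}{16}$ ($h = -9 + \left(2 + \left(\frac{5}{4} + \frac{1}{4} \left(-2\right)\right)\right)^{2} = -9 + \left(2 + \left(\frac{5}{4} - \frac{1}{2}\right)\right)^{2} = -9 + \left(2 + \frac{3}{4}\right)^{2} = -9 + \left(\frac{11}{4}\right)^{2} = -9 + \frac{121}{16} = - \frac{23}{16} \approx -1.4375$)
$h k = \left(- \frac{23}{16}\right) \left(-33714\right) = \frac{387711}{8}$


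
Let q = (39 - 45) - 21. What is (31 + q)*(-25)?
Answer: -100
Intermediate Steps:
q = -27 (q = -6 - 21 = -27)
(31 + q)*(-25) = (31 - 27)*(-25) = 4*(-25) = -100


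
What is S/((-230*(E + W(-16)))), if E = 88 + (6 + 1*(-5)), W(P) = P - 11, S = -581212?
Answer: 145303/3565 ≈ 40.758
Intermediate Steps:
W(P) = -11 + P
E = 89 (E = 88 + (6 - 5) = 88 + 1 = 89)
S/((-230*(E + W(-16)))) = -581212*(-1/(230*(89 + (-11 - 16)))) = -581212*(-1/(230*(89 - 27))) = -581212/((-230*62)) = -581212/(-14260) = -581212*(-1/14260) = 145303/3565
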